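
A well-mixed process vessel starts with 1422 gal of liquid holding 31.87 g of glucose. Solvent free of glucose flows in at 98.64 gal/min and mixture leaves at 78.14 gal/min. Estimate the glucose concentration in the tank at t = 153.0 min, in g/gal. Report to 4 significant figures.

Let m(t) be the amount of glucose. Volume: V(t) = V₀ + (Q_in − Q_out) t = 1422 + 20.5000 t; V(153.0) = 4558.50 gal.
Species balance (pure solvent in): dm/dt = −Q_out · m/V(t).
dm/m = −Q_out dt/(V₀ + 20.5000 t); integrating gives ln(m/m₀) = −(Q_out/(Q_in−Q_out)) ln(V/V₀).
m = m₀ (V₀/V)^(Q_out/(Q_in−Q_out)) = 31.87 × (1422/4558.50)^(3.81171) = 0.375798 g.
C = m/V = 0.375798/4558.50 = 8.24389e-05 g/gal.

8.244e-05 g/gal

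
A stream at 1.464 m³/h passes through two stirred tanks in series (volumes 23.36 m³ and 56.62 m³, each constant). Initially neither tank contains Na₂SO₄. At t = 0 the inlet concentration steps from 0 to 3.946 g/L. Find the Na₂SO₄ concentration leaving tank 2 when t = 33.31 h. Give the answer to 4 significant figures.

1.451 g/L

Time constants: τᵢ = Vᵢ/Q for each well-mixed tank.
τ₁ = 23.36/1.464 = 15.9563 h; τ₂ = 56.62/1.464 = 38.6749 h.
Solving the cascade with C₁(0)=C₂(0)=0 gives C₂(t) = C_in[1 − (τ₁ e^(−t/τ₁) − τ₂ e^(−t/τ₂))/(τ₁ − τ₂)].
At t = 33.31: e^(−t/τ₁) = 0.123987, e^(−t/τ₂) = 0.422620.
C₂ = 3.946·[1 − (15.9563·0.123987 − 38.6749·0.422620)/(-22.7186)] = 3.946·0.367637 = 1.45070 g/L.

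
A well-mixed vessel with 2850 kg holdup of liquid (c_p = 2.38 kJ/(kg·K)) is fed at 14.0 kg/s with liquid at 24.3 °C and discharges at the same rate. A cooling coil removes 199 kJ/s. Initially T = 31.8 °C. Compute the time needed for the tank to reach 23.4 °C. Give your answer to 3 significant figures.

M c_p dT/dt = ṁ c_p (T_in − T) − Q̇.
τ = M/ṁ = 203.57 s; T_ss = T_in − Q̇/(ṁ c_p) = 18.328 °C.
T(t) = T_ss + (T₀ − T_ss) e^(−t/τ). Set T = 23.4:
e^(−t/τ) = (23.4 − 18.328)/(31.8 − 18.328) = 0.37650
t = −203.57 · ln(0.37650) = 198.85 s.

199 s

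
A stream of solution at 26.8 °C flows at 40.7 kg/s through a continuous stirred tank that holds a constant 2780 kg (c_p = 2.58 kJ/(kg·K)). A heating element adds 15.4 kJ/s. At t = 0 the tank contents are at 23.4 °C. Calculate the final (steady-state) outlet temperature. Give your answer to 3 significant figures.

26.9 °C

First-law balance (no shaft work): M c_p dT/dt = ṁ c_p (T_in − T) + 15.4.
At steady state dT/dt = 0 ⇒ T_ss = T_in + Q̇/(ṁ c_p) = 26.8 + 15.4/(40.7·2.58) = 26.947 °C.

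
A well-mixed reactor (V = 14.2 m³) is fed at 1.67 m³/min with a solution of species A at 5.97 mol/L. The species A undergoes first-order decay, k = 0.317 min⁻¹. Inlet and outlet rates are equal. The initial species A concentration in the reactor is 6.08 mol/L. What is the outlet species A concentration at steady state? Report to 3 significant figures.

1.62 mol/L

Species balance: V dC/dt = Q C_in − Q C − k V C.
Steady state (dC/dt = 0): C_ss = Q C_in/(Q + kV) = C_in/(1 + kV/Q).
C_ss = 1.67·5.97/(1.67 + 0.317·14.2) = 9.9699/6.1714 = 1.6155 mol/L.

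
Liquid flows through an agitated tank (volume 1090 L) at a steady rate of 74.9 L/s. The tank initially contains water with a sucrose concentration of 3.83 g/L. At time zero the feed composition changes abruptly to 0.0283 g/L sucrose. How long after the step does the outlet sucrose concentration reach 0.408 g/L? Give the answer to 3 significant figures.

33.5 s

Species balance: V dC/dt = Q(C_in − C) ⇒ τ = V/Q = 14.553 s.
C(t) = C_in + (C₀ − C_in) e^(−t/τ). Set C = 0.408 and solve for t:
e^(−t/τ) = (C − C_in)/(C₀ − C_in) = (0.408 − 0.0283)/(3.83 − 0.0283) = 0.099876
t = −τ ln(…) = 14.553 × 2.3038 = 33.527 s.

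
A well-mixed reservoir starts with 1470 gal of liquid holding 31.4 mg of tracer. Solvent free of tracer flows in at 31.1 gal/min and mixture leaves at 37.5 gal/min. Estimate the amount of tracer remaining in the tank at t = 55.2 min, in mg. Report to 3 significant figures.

6.27 mg

Let m(t) be the amount of tracer. Volume: V(t) = V₀ + (Q_in − Q_out) t = 1470 − 6.4000 t; V(55.2) = 1116.7 gal.
Solute balance: dm/dt = 0 − Q_out C = −Q_out m/V(t).
Separate: dm/m = −Q_out dt/V(t) ⇒ ln(m/m₀) = −(Q_out/(Q_in−Q_out)) ln(V/V₀).
m = m₀ (V₀/V)^(Q_out/(Q_in−Q_out)) = 31.4 × (1470/1116.7)^(-5.8594) = 6.2730 mg.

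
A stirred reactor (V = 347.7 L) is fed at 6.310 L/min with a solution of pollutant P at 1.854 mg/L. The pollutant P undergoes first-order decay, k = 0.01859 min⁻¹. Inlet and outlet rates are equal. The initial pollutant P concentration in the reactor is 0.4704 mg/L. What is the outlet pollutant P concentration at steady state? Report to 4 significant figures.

V dC/dt = Q(C_in − C) − k V C.
At steady state: 0 = Q C_in − (Q + kV) C_ss, so C_ss = Q C_in/(Q + kV).
C_ss = 6.310·1.854/(6.310 + 0.01859·347.7) = 11.6987/12.7737 = 0.915843 mg/L.

0.9158 mg/L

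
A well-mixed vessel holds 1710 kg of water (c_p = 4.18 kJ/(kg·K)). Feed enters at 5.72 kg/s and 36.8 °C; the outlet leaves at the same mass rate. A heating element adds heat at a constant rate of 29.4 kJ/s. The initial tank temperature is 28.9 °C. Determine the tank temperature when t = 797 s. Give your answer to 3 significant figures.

37.4 °C

M c_p dT/dt = ṁ c_p (T_in − T) + Q̇.
τ = M/ṁ = 298.95 s; T_ss = T_in + Q̇/(ṁ c_p) = 36.8 + 29.4/(5.72·4.18) = 38.030 °C.
Integrating: T(t) = T_ss + (T₀ − T_ss) e^(−t/τ).
T(797) = 38.030 + (-9.1296)·e^(−797/298.95) = 38.030 + (-9.1296)·0.069531 = 37.395 °C.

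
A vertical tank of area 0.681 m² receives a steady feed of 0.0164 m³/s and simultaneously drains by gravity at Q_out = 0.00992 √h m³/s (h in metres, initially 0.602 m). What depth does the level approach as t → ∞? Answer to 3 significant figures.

A dh/dt = Q_in − 0.00992 √h. Steady state requires inflow = outflow:
Q_in = 0.00992 √h_ss ⇒ √h_ss = 0.0164/0.00992 = 1.6532.
h_ss = 1.6532² = 2.7332 m. (Since h₀ = 0.602 m < h_ss, the level will rise toward this value.)

2.73 m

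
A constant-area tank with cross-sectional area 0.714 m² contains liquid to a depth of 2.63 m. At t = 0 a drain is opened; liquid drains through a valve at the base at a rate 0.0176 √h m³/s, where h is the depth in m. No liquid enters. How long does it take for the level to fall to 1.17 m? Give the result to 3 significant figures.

43.8 s

A dh/dt = −Q_out = −0.0176 √h.
∫ h^(−1/2) dh = −(0.0176/A) ∫ dt, giving 2√h = 2√h₀ − (0.0176/A) t.
t = 2A(√h₀ − √h)/0.0176 = 2·0.714·(√2.63 − √1.17)/0.0176
  = 1.4280 × (1.6217 − 1.0817) / 0.0176 = 43.819 s.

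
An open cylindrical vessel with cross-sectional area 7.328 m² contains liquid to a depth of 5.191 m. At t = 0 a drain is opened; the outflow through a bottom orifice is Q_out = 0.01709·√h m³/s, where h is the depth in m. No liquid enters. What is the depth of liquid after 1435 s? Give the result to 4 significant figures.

0.3661 m

With no inflow, A dh/dt = −0.01709 √h.
Separate and integrate: 2(√h − √h₀) = −(0.01709/A) t.
√h = √5.191 − 0.01709·1435/(2·7.328) = 2.27838 − 1.67332 = 0.605059.
h = 0.605059² = 0.366096 m.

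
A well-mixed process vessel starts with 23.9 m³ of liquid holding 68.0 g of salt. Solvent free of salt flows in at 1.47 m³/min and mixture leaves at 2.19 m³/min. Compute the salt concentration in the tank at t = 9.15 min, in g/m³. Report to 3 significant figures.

1.47 g/m³

Total volume: dV/dt = Q_in − Q_out = -0.72000 m³/min, so V(t) = 23.9 − 0.72000 t and V(9.15) = 17.312 m³.
No salt enters, so dm/dt = −Q_out · (m/V).
dm/m = −Q_out dt/(V₀ − 0.72000 t); integrating gives ln(m/m₀) = −(Q_out/(Q_in−Q_out)) ln(V/V₀).
m = m₀ (V₀/V)^(Q_out/(Q_in−Q_out)) = 68.0 × (23.9/17.312)^(-3.0417) = 25.499 g.
C = m/V = 25.499/17.312 = 1.4729 g/m³.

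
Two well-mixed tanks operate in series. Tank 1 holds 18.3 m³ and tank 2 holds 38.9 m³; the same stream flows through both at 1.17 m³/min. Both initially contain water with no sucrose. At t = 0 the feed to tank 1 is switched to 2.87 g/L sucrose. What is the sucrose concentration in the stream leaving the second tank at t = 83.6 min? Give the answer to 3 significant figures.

Time constants: τᵢ = Vᵢ/Q for each well-mixed tank.
τ₁ = 18.3/1.17 = 15.641 min; τ₂ = 38.9/1.17 = 33.248 min.
Tank 1: C₁ = C_in(1 − e^(−t/τ₁)). Tank 2 (τ₁ ≠ τ₂): C₂ = C_in[1 − (τ₁ e^(−t/τ₁) − τ₂ e^(−t/τ₂))/(τ₁ − τ₂)].
At t = 83.6: e^(−t/τ₁) = 0.0047723, e^(−t/τ₂) = 0.080908.
C₂ = 2.87·[1 − (15.641·0.0047723 − 33.248·0.080908)/(-17.607)] = 2.87·0.85146 = 2.4437 g/L.

2.44 g/L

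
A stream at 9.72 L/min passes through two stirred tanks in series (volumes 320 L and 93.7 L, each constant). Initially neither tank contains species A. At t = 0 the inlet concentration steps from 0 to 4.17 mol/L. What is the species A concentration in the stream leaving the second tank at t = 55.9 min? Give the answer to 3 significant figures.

Species balance on tank i: dCᵢ/dt = (Cᵢ₋₁ − Cᵢ)/τᵢ with τᵢ = Vᵢ/Q.
τ₁ = 320/9.72 = 32.922 min; τ₂ = 93.7/9.72 = 9.6399 min.
Tank 1: C₁ = C_in(1 − e^(−t/τ₁)). Tank 2 (τ₁ ≠ τ₂): C₂ = C_in[1 − (τ₁ e^(−t/τ₁) − τ₂ e^(−t/τ₂))/(τ₁ − τ₂)].
At t = 55.9: e^(−t/τ₁) = 0.18306, e^(−t/τ₂) = 0.0030312.
C₂ = 4.17·[1 − (32.922·0.18306 − 9.6399·0.0030312)/(23.282)] = 4.17·0.74240 = 3.0958 mol/L.

3.10 mol/L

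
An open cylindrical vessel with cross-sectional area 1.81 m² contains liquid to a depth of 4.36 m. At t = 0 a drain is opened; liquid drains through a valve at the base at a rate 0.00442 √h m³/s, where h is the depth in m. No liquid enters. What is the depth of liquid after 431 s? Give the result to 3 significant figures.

With no inflow, A dh/dt = −0.00442 √h.
This is separable: 2 d(√h)/dt = −0.00442/A, so √h = √h₀ − (0.00442/(2A)) t.
√h = √4.36 − 0.00442·431/(2·1.81) = 2.0881 − 0.52625 = 1.5618.
h = 1.5618² = 2.4393 m.

2.44 m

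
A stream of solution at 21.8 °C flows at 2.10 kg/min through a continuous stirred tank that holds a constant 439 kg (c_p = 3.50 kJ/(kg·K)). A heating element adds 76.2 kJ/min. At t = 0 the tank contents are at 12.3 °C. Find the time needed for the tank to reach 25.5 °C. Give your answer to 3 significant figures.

Energy balance: M c_p dT/dt = ṁ c_p (T_in − T) + 76.2.
τ = M/ṁ = 209.05 min; T_ss = T_in + Q̇/(ṁ c_p) = 32.167 °C.
T(t) = T_ss + (T₀ − T_ss) e^(−t/τ). Set T = 25.5:
e^(−t/τ) = (25.5 − 32.167)/(12.3 − 32.167) = 0.33559
t = −209.05 · ln(0.33559) = 228.25 min.

228 min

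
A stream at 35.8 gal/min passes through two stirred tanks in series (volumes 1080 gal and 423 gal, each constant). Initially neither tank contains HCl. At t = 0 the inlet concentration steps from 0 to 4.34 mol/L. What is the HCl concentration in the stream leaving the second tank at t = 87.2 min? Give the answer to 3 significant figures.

3.95 mol/L

Each tank obeys Vᵢ dCᵢ/dt = Q(Cᵢ₋₁ − Cᵢ), so τᵢ = Vᵢ/Q.
τ₁ = 1080/35.8 = 30.168 min; τ₂ = 423/35.8 = 11.816 min.
Tank 1: C₁ = C_in(1 − e^(−t/τ₁)). Tank 2 (τ₁ ≠ τ₂): C₂ = C_in[1 − (τ₁ e^(−t/τ₁) − τ₂ e^(−t/τ₂))/(τ₁ − τ₂)].
At t = 87.2: e^(−t/τ₁) = 0.055547, e^(−t/τ₂) = 0.00062357.
C₂ = 4.34·[1 − (30.168·0.055547 − 11.816·0.00062357)/(18.352)] = 4.34·0.90909 = 3.9455 mol/L.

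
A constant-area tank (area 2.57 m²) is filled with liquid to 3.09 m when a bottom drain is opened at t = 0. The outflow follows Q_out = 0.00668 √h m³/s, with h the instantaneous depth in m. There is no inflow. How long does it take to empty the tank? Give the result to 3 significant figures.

With no inflow, A dh/dt = −0.00668 √h.
Separate and integrate: 2(√h − √h₀) = −(0.00668/A) t.
Set h = 0: 2√h₀ = (0.00668/A) t_empty ⇒ t_empty = 2A√h₀/0.00668.
t_empty = 2·2.57·√3.09/0.00668 = 5.1400·1.7578/0.00668 = 1352.6 s.

1350 s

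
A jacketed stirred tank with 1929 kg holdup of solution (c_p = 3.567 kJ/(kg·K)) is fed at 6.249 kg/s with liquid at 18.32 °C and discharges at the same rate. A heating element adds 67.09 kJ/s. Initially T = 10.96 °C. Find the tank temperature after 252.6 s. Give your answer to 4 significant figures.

16.75 °C

First-law balance (no shaft work): M c_p dT/dt = ṁ c_p (T_in − T) + 67.09.
τ = M/ṁ = 308.689 s; T_ss = T_in + Q̇/(ṁ c_p) = 18.32 + 67.09/(6.249·3.567) = 21.3298 °C.
Solution: T(t) = T_ss + (T₀ − T_ss) e^(−t/τ).
T(252.6) = 21.3298 + (-10.3698)·e^(−252.6/308.689) = 21.3298 + (-10.3698)·0.441182 = 16.7549 °C.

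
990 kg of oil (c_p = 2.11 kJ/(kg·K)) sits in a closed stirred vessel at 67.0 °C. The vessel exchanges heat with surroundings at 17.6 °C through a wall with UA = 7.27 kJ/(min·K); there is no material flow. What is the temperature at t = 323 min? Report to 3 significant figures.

33.7 °C

M c_p dT/dt = −UA(T − T_amb).
dT/dt = (T_ss − T)/τ with T_ss = T_amb = 17.600 °C, τ = M c_p/UA = 990·2.11/7.27 = 287.33 min.
This is linear first-order; T(t) = T_ss + (T₀ − T_ss) e^(−t/τ).
T(323) = 17.600 + (49.400)·0.32493 = 33.652 °C.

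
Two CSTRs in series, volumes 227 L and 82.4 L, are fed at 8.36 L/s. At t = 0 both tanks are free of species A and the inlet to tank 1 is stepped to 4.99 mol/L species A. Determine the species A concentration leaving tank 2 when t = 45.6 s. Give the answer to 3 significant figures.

3.56 mol/L

Species balance on tank i: dCᵢ/dt = (Cᵢ₋₁ − Cᵢ)/τᵢ with τᵢ = Vᵢ/Q.
τ₁ = 227/8.36 = 27.153 s; τ₂ = 82.4/8.36 = 9.8565 s.
Solving the cascade with C₁(0)=C₂(0)=0 gives C₂(t) = C_in[1 − (τ₁ e^(−t/τ₁) − τ₂ e^(−t/τ₂))/(τ₁ − τ₂)].
At t = 45.6: e^(−t/τ₁) = 0.18649, e^(−t/τ₂) = 0.0097899.
C₂ = 4.99·[1 − (27.153·0.18649 − 9.8565·0.0097899)/(17.297)] = 4.99·0.71281 = 3.5569 mol/L.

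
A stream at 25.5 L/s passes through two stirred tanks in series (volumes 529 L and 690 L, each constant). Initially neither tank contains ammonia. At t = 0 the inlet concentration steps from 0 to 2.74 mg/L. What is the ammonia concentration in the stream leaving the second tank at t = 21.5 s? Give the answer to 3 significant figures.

0.628 mg/L

Species balance on tank i: dCᵢ/dt = (Cᵢ₋₁ − Cᵢ)/τᵢ with τᵢ = Vᵢ/Q.
τ₁ = 529/25.5 = 20.745 s; τ₂ = 690/25.5 = 27.059 s.
Solving the cascade with C₁(0)=C₂(0)=0 gives C₂(t) = C_in[1 − (τ₁ e^(−t/τ₁) − τ₂ e^(−t/τ₂))/(τ₁ − τ₂)].
At t = 21.5: e^(−t/τ₁) = 0.35473, e^(−t/τ₂) = 0.45178.
C₂ = 2.74·[1 − (20.745·0.35473 − 27.059·0.45178)/(-6.3137)] = 2.74·0.22936 = 0.62845 mg/L.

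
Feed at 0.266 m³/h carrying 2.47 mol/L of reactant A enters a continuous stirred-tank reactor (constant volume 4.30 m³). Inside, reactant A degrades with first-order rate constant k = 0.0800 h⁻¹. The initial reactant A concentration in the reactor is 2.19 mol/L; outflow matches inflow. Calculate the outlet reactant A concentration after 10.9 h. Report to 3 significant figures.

Accumulation = in − out − consumed: V dC/dt = Q C_in − Q C − k V C.
dC/dt = (Q/V) C_in − (Q/V + k) C; effective rate a = Q/V + k = 0.061860 + 0.0800 = 0.14186 h⁻¹.
C_ss = Q C_in/(Q + kV) = 1.0771 mol/L; C(t) = C_ss + (C₀ − C_ss) e^(−a t).
C(10.9) = 1.0771 + (1.1129)·e^(−0.14186·10.9) = 1.0771 + (1.1129)·0.21304 = 1.3142 mol/L.

1.31 mol/L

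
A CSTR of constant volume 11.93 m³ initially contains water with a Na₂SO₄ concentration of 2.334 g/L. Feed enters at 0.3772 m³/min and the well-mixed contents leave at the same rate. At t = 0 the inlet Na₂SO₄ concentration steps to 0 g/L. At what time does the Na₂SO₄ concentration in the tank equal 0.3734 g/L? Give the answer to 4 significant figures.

Species balance: V dC/dt = Q(C_in − C) ⇒ τ = V/Q = 31.6278 min.
C(t) = C_in + (C₀ − C_in) e^(−t/τ). Set C = 0.3734 and solve for t:
e^(−t/τ) = (C − C_in)/(C₀ − C_in) = (0.3734 − 0)/(2.334 − 0) = 0.159983
t = −τ ln(…) = 31.6278 × 1.83269 = 57.9639 min.

57.96 min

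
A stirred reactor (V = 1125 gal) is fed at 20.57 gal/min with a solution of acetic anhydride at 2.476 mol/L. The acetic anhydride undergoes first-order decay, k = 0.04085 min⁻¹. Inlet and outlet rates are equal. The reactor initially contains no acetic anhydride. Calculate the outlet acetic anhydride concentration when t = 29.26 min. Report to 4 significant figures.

0.6299 mol/L

V dC/dt = Q(C_in − C) − k V C.
This is linear with rate a = Q/V + k = 0.0591344 min⁻¹.
C_ss = Q C_in/(Q + kV) = 0.765582 mol/L; C(t) = C_ss + (C₀ − C_ss) e^(−a t).
C(29.26) = 0.765582 + (-0.765582)·e^(−0.0591344·29.26) = 0.765582 + (-0.765582)·0.177236 = 0.629894 mol/L.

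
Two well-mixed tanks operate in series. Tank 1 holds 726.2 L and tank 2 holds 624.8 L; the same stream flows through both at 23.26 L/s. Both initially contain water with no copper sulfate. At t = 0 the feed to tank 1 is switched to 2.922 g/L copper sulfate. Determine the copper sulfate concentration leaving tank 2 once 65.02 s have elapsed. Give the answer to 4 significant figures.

1.914 g/L

Time constants: τᵢ = Vᵢ/Q for each well-mixed tank.
τ₁ = 726.2/23.26 = 31.2210 s; τ₂ = 624.8/23.26 = 26.8616 s.
Tank 1: C₁ = C_in(1 − e^(−t/τ₁)). Tank 2 (τ₁ ≠ τ₂): C₂ = C_in[1 − (τ₁ e^(−t/τ₁) − τ₂ e^(−t/τ₂))/(τ₁ − τ₂)].
At t = 65.02: e^(−t/τ₁) = 0.124609, e^(−t/τ₂) = 0.0888719.
C₂ = 2.922·[1 − (31.2210·0.124609 − 26.8616·0.0888719)/(4.35942)] = 2.922·0.655188 = 1.91446 g/L.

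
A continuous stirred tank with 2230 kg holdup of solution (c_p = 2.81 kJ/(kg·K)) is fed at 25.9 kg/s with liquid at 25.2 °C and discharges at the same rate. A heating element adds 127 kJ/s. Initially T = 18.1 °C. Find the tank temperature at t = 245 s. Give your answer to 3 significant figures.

Heat balance on the well-mixed liquid: M c_p dT/dt = ṁ c_p (T_in − T) + 127.
Rearrange: dT/dt = (T_ss − T)/τ with τ = M/ṁ = 86.100 s and T_ss = T_in + Q̇/(ṁ c_p) = 26.945 °C.
This is linear first-order; T(t) = T_ss + (T₀ − T_ss) e^(−t/τ).
T(245) = 26.945 + (-8.8450)·e^(−245/86.100) = 26.945 + (-8.8450)·0.058104 = 26.431 °C.

26.4 °C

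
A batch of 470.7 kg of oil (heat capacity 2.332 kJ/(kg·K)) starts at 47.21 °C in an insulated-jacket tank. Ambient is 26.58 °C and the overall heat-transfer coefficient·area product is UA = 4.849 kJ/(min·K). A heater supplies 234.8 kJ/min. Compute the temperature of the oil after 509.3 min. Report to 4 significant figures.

72.07 °C

M c_p dT/dt = −UA(T − T_amb) + Q̇.
dT/dt = (T_ss − T)/τ with T_ss = T_amb + Q̇/UA = 26.58 + 234.8/4.849 = 75.0024 °C, τ = M c_p/UA = 470.7·2.332/4.849 = 226.371 min.
T approaches T_ss exponentially: T(t) = T_ss + (T₀ − T_ss) e^(−t/τ).
T(509.3) = 75.0024 + (-27.7924)·0.105415 = 72.0726 °C.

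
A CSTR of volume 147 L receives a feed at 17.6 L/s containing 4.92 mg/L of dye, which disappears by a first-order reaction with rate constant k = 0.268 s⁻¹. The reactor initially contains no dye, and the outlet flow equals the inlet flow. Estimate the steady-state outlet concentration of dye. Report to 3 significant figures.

V dC/dt = Q(C_in − C) − k V C.
At steady state: 0 = Q C_in − (Q + kV) C_ss, so C_ss = Q C_in/(Q + kV).
C_ss = 17.6·4.92/(17.6 + 0.268·147) = 86.592/56.996 = 1.5193 mg/L.

1.52 mg/L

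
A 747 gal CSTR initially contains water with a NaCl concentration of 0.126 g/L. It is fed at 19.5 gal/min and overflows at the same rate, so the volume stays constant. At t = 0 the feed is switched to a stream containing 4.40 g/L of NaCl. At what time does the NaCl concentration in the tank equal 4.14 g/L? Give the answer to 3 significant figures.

Species balance: V dC/dt = Q(C_in − C) ⇒ τ = V/Q = 38.308 min.
C(t) = C_in + (C₀ − C_in) e^(−t/τ). Set C = 4.14 and solve for t:
e^(−t/τ) = (C − C_in)/(C₀ − C_in) = (4.14 − 4.40)/(0.126 − 4.40) = 0.060833
t = −τ ln(…) = 38.308 × 2.7996 = 107.25 min.

107 min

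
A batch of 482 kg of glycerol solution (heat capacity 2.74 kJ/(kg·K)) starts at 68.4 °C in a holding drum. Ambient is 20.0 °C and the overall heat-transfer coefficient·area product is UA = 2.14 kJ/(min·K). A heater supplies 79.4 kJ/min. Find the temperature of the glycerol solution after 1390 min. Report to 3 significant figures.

58.3 °C

Lumped-capacitance energy balance: M c_p dT/dt = UA(T_amb − T) + Q̇.
dT/dt = (T_ss − T)/τ with T_ss = T_amb + Q̇/UA = 20.0 + 79.4/2.14 = 57.103 °C, τ = M c_p/UA = 482·2.74/2.14 = 617.14 min.
This is linear first-order; T(t) = T_ss + (T₀ − T_ss) e^(−t/τ).
T(1390) = 57.103 + (11.297)·0.10515 = 58.291 °C.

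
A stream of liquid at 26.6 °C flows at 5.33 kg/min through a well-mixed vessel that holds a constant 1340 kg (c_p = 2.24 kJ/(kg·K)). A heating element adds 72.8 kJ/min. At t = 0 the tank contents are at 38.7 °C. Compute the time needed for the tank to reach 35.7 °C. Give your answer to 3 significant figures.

174 min

Unsteady energy balance on the tank contents: M c_p dT/dt = ṁ c_p (T_in − T) + 72.8.
τ = M/ṁ = 251.41 min; T_ss = T_in + Q̇/(ṁ c_p) = 32.698 °C.
T(t) = T_ss + (T₀ − T_ss) e^(−t/τ). Set T = 35.7:
e^(−t/τ) = (35.7 − 32.698)/(38.7 − 32.698) = 0.50020
t = −251.41 · ln(0.50020) = 174.16 min.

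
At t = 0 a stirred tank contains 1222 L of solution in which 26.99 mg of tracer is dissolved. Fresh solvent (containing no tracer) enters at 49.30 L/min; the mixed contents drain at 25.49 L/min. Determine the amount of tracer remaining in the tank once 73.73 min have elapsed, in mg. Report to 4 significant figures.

Let m(t) be the amount of tracer. Volume: V(t) = V₀ + (Q_in − Q_out) t = 1222 + 23.8100 t; V(73.73) = 2977.51 L.
Solute balance: dm/dt = 0 − Q_out C = −Q_out m/V(t).
dm/m = −Q_out dt/(V₀ + 23.8100 t); integrating gives ln(m/m₀) = −(Q_out/(Q_in−Q_out)) ln(V/V₀).
m = m₀ (V₀/V)^(Q_out/(Q_in−Q_out)) = 26.99 × (1222/2977.51)^(1.07056) = 10.4023 mg.

10.40 mg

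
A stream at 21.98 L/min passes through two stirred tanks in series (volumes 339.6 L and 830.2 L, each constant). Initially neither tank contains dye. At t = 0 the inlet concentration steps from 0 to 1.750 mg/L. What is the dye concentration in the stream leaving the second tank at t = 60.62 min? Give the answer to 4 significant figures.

1.179 mg/L

Each tank obeys Vᵢ dCᵢ/dt = Q(Cᵢ₋₁ − Cᵢ), so τᵢ = Vᵢ/Q.
τ₁ = 339.6/21.98 = 15.4504 min; τ₂ = 830.2/21.98 = 37.7707 min.
Tank 1: C₁ = C_in(1 − e^(−t/τ₁)). Tank 2 (τ₁ ≠ τ₂): C₂ = C_in[1 − (τ₁ e^(−t/τ₁) − τ₂ e^(−t/τ₂))/(τ₁ − τ₂)].
At t = 60.62: e^(−t/τ₁) = 0.0197714, e^(−t/τ₂) = 0.200900.
C₂ = 1.750·[1 − (15.4504·0.0197714 − 37.7707·0.200900)/(-22.3203)] = 1.750·0.673720 = 1.17901 mg/L.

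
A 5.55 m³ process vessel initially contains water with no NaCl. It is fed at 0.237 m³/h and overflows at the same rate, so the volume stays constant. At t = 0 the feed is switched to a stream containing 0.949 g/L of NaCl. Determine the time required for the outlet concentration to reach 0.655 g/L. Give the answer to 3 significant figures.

Mass balance on the solute (V constant): V dC/dt = Q(C_in − C), so τ = V/Q = 23.418 h.
C(t) = C_in + (C₀ − C_in) e^(−t/τ). Set C = 0.655 and solve for t:
e^(−t/τ) = (C − C_in)/(C₀ − C_in) = (0.655 − 0.949)/(0 − 0.949) = 0.30980
t = −τ ln(…) = 23.418 × 1.1718 = 27.442 h.

27.4 h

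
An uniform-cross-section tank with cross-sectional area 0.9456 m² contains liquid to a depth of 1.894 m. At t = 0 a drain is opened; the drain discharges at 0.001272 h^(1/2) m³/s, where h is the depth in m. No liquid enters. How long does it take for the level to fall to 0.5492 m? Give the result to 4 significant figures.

944.3 s

With no inflow, A dh/dt = −0.001272 √h.
This is separable: 2 d(√h)/dt = −0.001272/A, so √h = √h₀ − (0.001272/(2A)) t.
t = 2A(√h₀ − √h)/0.001272 = 2·0.9456·(√1.894 − √0.5492)/0.001272
  = 1.89120 × (1.37623 − 0.741080) / 0.001272 = 944.331 s.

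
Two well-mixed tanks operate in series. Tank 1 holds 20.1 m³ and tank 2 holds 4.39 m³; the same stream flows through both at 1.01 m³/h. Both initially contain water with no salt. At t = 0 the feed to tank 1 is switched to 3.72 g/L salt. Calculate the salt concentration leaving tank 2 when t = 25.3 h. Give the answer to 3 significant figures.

2.39 g/L

Each tank obeys Vᵢ dCᵢ/dt = Q(Cᵢ₋₁ − Cᵢ), so τᵢ = Vᵢ/Q.
τ₁ = 20.1/1.01 = 19.901 h; τ₂ = 4.39/1.01 = 4.3465 h.
Solving the cascade with C₁(0)=C₂(0)=0 gives C₂(t) = C_in[1 − (τ₁ e^(−t/τ₁) − τ₂ e^(−t/τ₂))/(τ₁ − τ₂)].
At t = 25.3: e^(−t/τ₁) = 0.28047, e^(−t/τ₂) = 0.0029654.
C₂ = 3.72·[1 − (19.901·0.28047 − 4.3465·0.0029654)/(15.554)] = 3.72·0.64199 = 2.3882 g/L.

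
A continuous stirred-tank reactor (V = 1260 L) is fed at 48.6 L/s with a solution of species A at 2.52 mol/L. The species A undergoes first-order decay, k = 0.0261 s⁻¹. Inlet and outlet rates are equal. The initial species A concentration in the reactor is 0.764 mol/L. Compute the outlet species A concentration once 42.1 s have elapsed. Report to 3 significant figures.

Accumulation = in − out − consumed: V dC/dt = Q C_in − Q C − k V C.
dC/dt = (Q/V) C_in − (Q/V + k) C; effective rate a = Q/V + k = 0.038571 + 0.0261 = 0.064671 s⁻¹.
C_ss = Q C_in/(Q + kV) = 1.5030 mol/L; C(t) = C_ss + (C₀ − C_ss) e^(−a t).
C(42.1) = 1.5030 + (-0.73898)·e^(−0.064671·42.1) = 1.5030 + (-0.73898)·0.065699 = 1.4544 mol/L.

1.45 mol/L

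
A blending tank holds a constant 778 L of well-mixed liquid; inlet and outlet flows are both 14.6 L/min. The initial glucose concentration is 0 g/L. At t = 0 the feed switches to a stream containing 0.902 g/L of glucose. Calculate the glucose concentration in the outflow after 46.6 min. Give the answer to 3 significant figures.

0.526 g/L

Unsteady species balance (constant V, well mixed): V dC/dt = Q(C_in − C).
Rewrite as dC/dt + C/τ = C_in/τ, τ = V/Q = 53.288 min.
Integrating: C(t) = C_in + (C₀ − C_in) e^(−t/τ).
C(46.6) = 0.902 + (0 − 0.902)·e^(−46.6/53.288) = 0.902 + (-0.90200)·0.41707 = 0.52580 g/L.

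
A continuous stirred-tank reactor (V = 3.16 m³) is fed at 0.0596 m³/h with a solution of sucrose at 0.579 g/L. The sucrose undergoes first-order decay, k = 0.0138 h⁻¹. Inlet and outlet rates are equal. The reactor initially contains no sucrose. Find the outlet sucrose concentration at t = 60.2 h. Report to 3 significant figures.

Accumulation = in − out − consumed: V dC/dt = Q C_in − Q C − k V C.
This is linear with rate a = Q/V + k = 0.032661 h⁻¹.
C_ss = Q C_in/(Q + kV) = 0.33436 g/L; C(t) = C_ss + (C₀ − C_ss) e^(−a t).
C(60.2) = 0.33436 + (-0.33436)·e^(−0.032661·60.2) = 0.33436 + (-0.33436)·0.13999 = 0.28755 g/L.

0.288 g/L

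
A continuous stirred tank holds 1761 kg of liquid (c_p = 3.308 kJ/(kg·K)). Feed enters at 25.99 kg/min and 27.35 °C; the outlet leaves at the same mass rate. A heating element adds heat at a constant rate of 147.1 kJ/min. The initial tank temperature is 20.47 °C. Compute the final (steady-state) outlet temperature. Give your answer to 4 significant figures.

29.06 °C

M c_p dT/dt = ṁ c_p (T_in − T) + Q̇.
At steady state dT/dt = 0 ⇒ T_ss = T_in + Q̇/(ṁ c_p) = 27.35 + 147.1/(25.99·3.308) = 29.0610 °C.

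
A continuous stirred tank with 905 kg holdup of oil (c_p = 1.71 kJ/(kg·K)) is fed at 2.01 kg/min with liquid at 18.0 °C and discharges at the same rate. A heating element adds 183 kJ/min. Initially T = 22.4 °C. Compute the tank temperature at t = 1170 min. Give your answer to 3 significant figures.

First-law balance (no shaft work): M c_p dT/dt = ṁ c_p (T_in − T) + 183.
τ = M/ṁ = 450.25 min; T_ss = T_in + Q̇/(ṁ c_p) = 18.0 + 183/(2.01·1.71) = 71.243 °C.
T approaches T_ss exponentially: T(t) = T_ss + (T₀ − T_ss) e^(−t/τ).
T(1170) = 71.243 + (-48.843)·e^(−1170/450.25) = 71.243 + (-48.843)·0.074380 = 67.610 °C.

67.6 °C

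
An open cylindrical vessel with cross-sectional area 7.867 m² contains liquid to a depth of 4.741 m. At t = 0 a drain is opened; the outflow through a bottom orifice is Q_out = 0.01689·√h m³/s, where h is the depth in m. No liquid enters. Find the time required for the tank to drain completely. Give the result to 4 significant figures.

A dh/dt = −Q_out = −0.01689 √h.
∫ h^(−1/2) dh = −(0.01689/A) ∫ dt, giving 2√h = 2√h₀ − (0.01689/A) t.
Tank is empty when √h = 0: t_empty = 2A√h₀/0.01689.
t_empty = 2·7.867·√4.741/0.01689 = 15.7340·2.17738/0.01689 = 2028.36 s.

2028 s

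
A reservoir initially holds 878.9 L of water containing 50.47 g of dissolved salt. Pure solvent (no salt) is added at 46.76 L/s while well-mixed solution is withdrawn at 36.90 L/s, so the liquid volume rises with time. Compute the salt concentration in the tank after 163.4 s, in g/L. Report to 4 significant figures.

Let m(t) be the amount of salt. Volume: V(t) = V₀ + (Q_in − Q_out) t = 878.9 + 9.86000 t; V(163.4) = 2490.02 L.
Solute balance: dm/dt = 0 − Q_out C = −Q_out m/V(t).
dm/m = −Q_out dt/(V₀ + 9.86000 t); integrating gives ln(m/m₀) = −(Q_out/(Q_in−Q_out)) ln(V/V₀).
m = m₀ (V₀/V)^(Q_out/(Q_in−Q_out)) = 50.47 × (878.9/2490.02)^(3.74239) = 1.02443 g.
C = m/V = 1.02443/2490.02 = 0.000411415 g/L.

0.0004114 g/L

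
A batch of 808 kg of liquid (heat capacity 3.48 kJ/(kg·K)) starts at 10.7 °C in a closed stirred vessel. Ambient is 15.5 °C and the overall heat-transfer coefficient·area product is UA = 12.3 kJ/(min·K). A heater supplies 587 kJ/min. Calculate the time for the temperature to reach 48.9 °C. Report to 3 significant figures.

First-law balance (no shaft work): M c_p dT/dt = −UA(T − T_amb) + Q̇.
τ = M c_p/UA = 228.60 min; T_ss = T_amb + Q̇/UA = 15.5 + 587/12.3 = 63.224 °C.
T(t) = T_ss + (T₀ − T_ss)e^(−t/τ); set T = 48.9:
t = −τ ln[(T − T_ss)/(T₀ − T_ss)] = −228.60 · ln(0.27271) = 297.04 min.

297 min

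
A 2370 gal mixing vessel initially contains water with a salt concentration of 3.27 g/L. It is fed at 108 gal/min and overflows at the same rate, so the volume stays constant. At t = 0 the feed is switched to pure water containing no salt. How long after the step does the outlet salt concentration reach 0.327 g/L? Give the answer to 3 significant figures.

50.5 min

Species balance: V dC/dt = Q(C_in − C) ⇒ τ = V/Q = 21.944 min.
C(t) = C_in + (C₀ − C_in) e^(−t/τ). Set C = 0.327 and solve for t:
e^(−t/τ) = (C − C_in)/(C₀ − C_in) = (0.327 − 0)/(3.27 − 0) = 0.10000
t = −τ ln(…) = 21.944 × 2.3026 = 50.529 min.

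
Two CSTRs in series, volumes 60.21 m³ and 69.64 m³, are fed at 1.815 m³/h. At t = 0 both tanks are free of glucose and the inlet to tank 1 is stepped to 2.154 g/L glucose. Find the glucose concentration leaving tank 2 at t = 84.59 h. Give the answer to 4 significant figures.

1.474 g/L

Each tank obeys Vᵢ dCᵢ/dt = Q(Cᵢ₋₁ − Cᵢ), so τᵢ = Vᵢ/Q.
τ₁ = 60.21/1.815 = 33.1736 h; τ₂ = 69.64/1.815 = 38.3691 h.
Tank 1: C₁ = C_in(1 − e^(−t/τ₁)). Tank 2 (τ₁ ≠ τ₂): C₂ = C_in[1 − (τ₁ e^(−t/τ₁) − τ₂ e^(−t/τ₂))/(τ₁ − τ₂)].
At t = 84.59: e^(−t/τ₁) = 0.0780877, e^(−t/τ₂) = 0.110291.
C₂ = 2.154·[1 − (33.1736·0.0780877 − 38.3691·0.110291)/(-5.19559)] = 2.154·0.684095 = 1.47354 g/L.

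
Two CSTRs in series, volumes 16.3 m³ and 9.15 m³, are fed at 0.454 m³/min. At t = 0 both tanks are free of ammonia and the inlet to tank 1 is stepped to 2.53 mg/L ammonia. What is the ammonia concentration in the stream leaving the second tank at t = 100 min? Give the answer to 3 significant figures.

2.20 mg/L

Time constants: τᵢ = Vᵢ/Q for each well-mixed tank.
τ₁ = 16.3/0.454 = 35.903 min; τ₂ = 9.15/0.454 = 20.154 min.
Tank 1: C₁ = C_in(1 − e^(−t/τ₁)). Tank 2 (τ₁ ≠ τ₂): C₂ = C_in[1 − (τ₁ e^(−t/τ₁) − τ₂ e^(−t/τ₂))/(τ₁ − τ₂)].
At t = 100: e^(−t/τ₁) = 0.061712, e^(−t/τ₂) = 0.0070007.
C₂ = 2.53·[1 − (35.903·0.061712 − 20.154·0.0070007)/(15.749)] = 2.53·0.86827 = 2.1967 mg/L.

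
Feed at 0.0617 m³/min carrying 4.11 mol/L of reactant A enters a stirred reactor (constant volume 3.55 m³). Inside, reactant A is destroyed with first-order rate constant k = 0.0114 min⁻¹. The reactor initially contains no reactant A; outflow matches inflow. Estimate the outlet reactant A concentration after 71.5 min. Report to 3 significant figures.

Species balance: V dC/dt = Q C_in − Q C − k V C.
This is linear with rate a = Q/V + k = 0.028780 min⁻¹.
C_ss = Q C_in/(Q + kV) = 2.4820 mol/L; C(t) = C_ss + (C₀ − C_ss) e^(−a t).
C(71.5) = 2.4820 + (-2.4820)·e^(−0.028780·71.5) = 2.4820 + (-2.4820)·0.12774 = 2.1650 mol/L.

2.16 mol/L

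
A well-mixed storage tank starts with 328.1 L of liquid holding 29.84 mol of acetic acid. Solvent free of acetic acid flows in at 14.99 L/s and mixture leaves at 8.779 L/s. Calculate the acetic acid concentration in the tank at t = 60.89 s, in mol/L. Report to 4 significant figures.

Let m(t) be the amount of acetic acid. Volume: V(t) = V₀ + (Q_in − Q_out) t = 328.1 + 6.21100 t; V(60.89) = 706.288 L.
Species balance (pure solvent in): dm/dt = −Q_out · m/V(t).
Separate: dm/m = −Q_out dt/V(t) ⇒ ln(m/m₀) = −(Q_out/(Q_in−Q_out)) ln(V/V₀).
m = m₀ (V₀/V)^(Q_out/(Q_in−Q_out)) = 29.84 × (328.1/706.288)^(1.41346) = 10.0960 mol.
C = m/V = 10.0960/706.288 = 0.0142945 mol/L.

0.01429 mol/L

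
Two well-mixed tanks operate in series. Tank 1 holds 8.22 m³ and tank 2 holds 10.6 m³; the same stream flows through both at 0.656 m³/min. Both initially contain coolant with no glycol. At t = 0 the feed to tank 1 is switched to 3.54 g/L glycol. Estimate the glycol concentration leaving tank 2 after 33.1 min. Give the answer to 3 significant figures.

Species balance on tank i: dCᵢ/dt = (Cᵢ₋₁ − Cᵢ)/τᵢ with τᵢ = Vᵢ/Q.
τ₁ = 8.22/0.656 = 12.530 min; τ₂ = 10.6/0.656 = 16.159 min.
Solving the cascade with C₁(0)=C₂(0)=0 gives C₂(t) = C_in[1 − (τ₁ e^(−t/τ₁) − τ₂ e^(−t/τ₂))/(τ₁ − τ₂)].
At t = 33.1: e^(−t/τ₁) = 0.071250, e^(−t/τ₂) = 0.12893.
C₂ = 3.54·[1 − (12.530·0.071250 − 16.159·0.12893)/(-3.6280)] = 3.54·0.67184 = 2.3783 g/L.

2.38 g/L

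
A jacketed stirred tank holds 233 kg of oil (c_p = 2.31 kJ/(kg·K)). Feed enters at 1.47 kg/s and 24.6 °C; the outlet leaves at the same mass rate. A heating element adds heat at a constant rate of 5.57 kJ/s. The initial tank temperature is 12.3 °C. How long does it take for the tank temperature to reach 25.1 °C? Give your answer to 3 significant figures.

M c_p dT/dt = ṁ c_p (T_in − T) + Q̇.
τ = M/ṁ = 158.50 s; T_ss = T_in + Q̇/(ṁ c_p) = 26.240 °C.
T(t) = T_ss + (T₀ − T_ss) e^(−t/τ). Set T = 25.1:
e^(−t/τ) = (25.1 − 26.240)/(12.3 − 26.240) = 0.081799
t = −158.50 · ln(0.081799) = 396.81 s.

397 s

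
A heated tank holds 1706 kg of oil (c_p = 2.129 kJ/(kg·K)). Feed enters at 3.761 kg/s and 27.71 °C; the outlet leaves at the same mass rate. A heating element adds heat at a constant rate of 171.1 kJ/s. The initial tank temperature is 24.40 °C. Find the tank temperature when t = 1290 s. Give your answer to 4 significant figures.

47.64 °C

Unsteady energy balance on the tank contents: M c_p dT/dt = ṁ c_p (T_in − T) + 171.1.
Rearrange: dT/dt = (T_ss − T)/τ with τ = M/ṁ = 453.603 s and T_ss = T_in + Q̇/(ṁ c_p) = 49.0784 °C.
Integrating: T(t) = T_ss + (T₀ − T_ss) e^(−t/τ).
T(1290) = 49.0784 + (-24.6784)·e^(−1290/453.603) = 49.0784 + (-24.6784)·0.0581984 = 47.6421 °C.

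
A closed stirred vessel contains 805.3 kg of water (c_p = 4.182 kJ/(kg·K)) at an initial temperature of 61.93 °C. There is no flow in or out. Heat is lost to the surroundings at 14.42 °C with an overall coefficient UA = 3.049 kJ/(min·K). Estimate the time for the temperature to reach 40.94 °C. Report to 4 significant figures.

644.0 min

M c_p dT/dt = −UA(T − T_amb).
τ = M c_p/UA = 1104.55 min; T_ss = T_amb = 14.4200 °C.
T(t) = T_ss + (T₀ − T_ss)e^(−t/τ); set T = 40.94:
t = −τ ln[(T − T_ss)/(T₀ − T_ss)] = −1104.55 · ln(0.558198) = 643.996 min.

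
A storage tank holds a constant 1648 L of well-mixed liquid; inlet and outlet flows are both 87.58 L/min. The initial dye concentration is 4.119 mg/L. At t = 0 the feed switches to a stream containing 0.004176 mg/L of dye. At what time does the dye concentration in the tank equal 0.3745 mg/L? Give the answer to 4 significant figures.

45.31 min

Species balance: V dC/dt = Q(C_in − C) ⇒ τ = V/Q = 18.8171 min.
C(t) = C_in + (C₀ − C_in) e^(−t/τ). Set C = 0.3745 and solve for t:
e^(−t/τ) = (C − C_in)/(C₀ − C_in) = (0.3745 − 0.004176)/(4.119 − 0.004176) = 0.0899975
t = −τ ln(…) = 18.8171 × 2.40797 = 45.3110 min.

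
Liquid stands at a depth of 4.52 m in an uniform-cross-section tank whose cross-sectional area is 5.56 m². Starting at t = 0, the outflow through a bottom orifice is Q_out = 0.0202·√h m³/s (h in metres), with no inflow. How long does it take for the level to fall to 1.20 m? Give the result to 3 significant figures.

567 s

With no inflow, A dh/dt = −0.0202 √h.
This is separable: 2 d(√h)/dt = −0.0202/A, so √h = √h₀ − (0.0202/(2A)) t.
t = 2A(√h₀ − √h)/0.0202 = 2·5.56·(√4.52 − √1.20)/0.0202
  = 11.120 × (2.1260 − 1.0954) / 0.0202 = 567.33 s.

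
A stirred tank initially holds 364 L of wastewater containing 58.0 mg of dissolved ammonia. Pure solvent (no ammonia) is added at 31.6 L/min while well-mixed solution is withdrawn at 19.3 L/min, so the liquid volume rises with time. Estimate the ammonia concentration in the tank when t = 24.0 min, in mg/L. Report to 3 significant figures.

0.0347 mg/L

Let m(t) be the amount of ammonia. Volume: V(t) = V₀ + (Q_in − Q_out) t = 364 + 12.300 t; V(24.0) = 659.20 L.
No ammonia enters, so dm/dt = −Q_out · (m/V).
Separate: dm/m = −Q_out dt/V(t) ⇒ ln(m/m₀) = −(Q_out/(Q_in−Q_out)) ln(V/V₀).
m = m₀ (V₀/V)^(Q_out/(Q_in−Q_out)) = 58.0 × (364/659.20)^(1.5691) = 22.842 mg.
C = m/V = 22.842/659.20 = 0.034651 mg/L.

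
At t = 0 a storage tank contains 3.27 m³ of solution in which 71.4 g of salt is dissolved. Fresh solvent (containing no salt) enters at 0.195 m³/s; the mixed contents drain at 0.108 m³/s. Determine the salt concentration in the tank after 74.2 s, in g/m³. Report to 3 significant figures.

1.90 g/m³

Total volume: dV/dt = Q_in − Q_out = 0.087000 m³/s, so V(t) = 3.27 + 0.087000 t and V(74.2) = 9.7254 m³.
Species balance (pure solvent in): dm/dt = −Q_out · m/V(t).
dm/m = −Q_out dt/(V₀ + 0.087000 t); integrating gives ln(m/m₀) = −(Q_out/(Q_in−Q_out)) ln(V/V₀).
m = m₀ (V₀/V)^(Q_out/(Q_in−Q_out)) = 71.4 × (3.27/9.7254)^(1.2414) = 18.454 g.
C = m/V = 18.454/9.7254 = 1.8975 g/m³.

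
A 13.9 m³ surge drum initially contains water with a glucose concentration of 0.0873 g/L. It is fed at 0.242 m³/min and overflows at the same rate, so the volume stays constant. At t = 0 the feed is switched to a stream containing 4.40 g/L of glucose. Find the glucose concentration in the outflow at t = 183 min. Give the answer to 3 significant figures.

4.22 g/L

Species balance on the tank: V dC/dt = Q(C_in − C).
Time constant τ = V/Q = 13.9/0.242 = 57.438 min.
Solution: C(t) = C_in + (C₀ − C_in) e^(−t/τ).
C(183) = 4.40 + (0.0873 − 4.40)·e^(−183/57.438) = 4.40 + (-4.3127)·0.041335 = 4.2217 g/L.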